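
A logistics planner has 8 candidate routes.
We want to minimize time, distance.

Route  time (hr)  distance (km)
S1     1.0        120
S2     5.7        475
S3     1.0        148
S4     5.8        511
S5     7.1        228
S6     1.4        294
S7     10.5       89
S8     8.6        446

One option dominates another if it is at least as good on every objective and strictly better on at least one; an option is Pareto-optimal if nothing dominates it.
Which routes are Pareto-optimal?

S1: not dominated.
S2: dominated by S1 (time 1.0≤5.7, distance 120≤475).
S3: dominated by S1 (time 1.0≤1.0, distance 120≤148).
S4: dominated by S1 (time 1.0≤5.8, distance 120≤511).
S5: dominated by S1 (time 1.0≤7.1, distance 120≤228).
S6: dominated by S1 (time 1.0≤1.4, distance 120≤294).
S7: not dominated (best distance).
S8: dominated by S1 (time 1.0≤8.6, distance 120≤446).

S1, S7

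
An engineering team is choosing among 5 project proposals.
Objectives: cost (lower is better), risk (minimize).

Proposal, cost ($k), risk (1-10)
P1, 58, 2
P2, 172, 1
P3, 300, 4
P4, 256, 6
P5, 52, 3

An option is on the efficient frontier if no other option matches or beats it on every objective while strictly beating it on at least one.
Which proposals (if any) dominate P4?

P1: cost 58≤256, risk 2≤6 — dominates P4.
P2: cost 172≤256, risk 1≤6 — dominates P4.
P5: cost 52≤256, risk 3≤6 — dominates P4.
Others (P3) are each worse than P4 on at least one objective.

P1, P2, P5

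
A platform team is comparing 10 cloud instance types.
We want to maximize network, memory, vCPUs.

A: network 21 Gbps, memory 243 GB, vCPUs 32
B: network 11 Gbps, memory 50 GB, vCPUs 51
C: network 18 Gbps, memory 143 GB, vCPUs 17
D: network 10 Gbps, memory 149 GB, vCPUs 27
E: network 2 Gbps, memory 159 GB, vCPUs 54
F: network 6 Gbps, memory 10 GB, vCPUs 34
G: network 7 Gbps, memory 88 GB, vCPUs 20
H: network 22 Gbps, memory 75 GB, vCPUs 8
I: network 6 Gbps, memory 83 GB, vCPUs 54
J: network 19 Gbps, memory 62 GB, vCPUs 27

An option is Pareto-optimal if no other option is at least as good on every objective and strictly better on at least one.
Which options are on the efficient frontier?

A: not dominated (best memory).
B: not dominated.
C: dominated by A (network 21≥18, memory 243≥143, vCPUs 32≥17).
D: dominated by A (network 21≥10, memory 243≥149, vCPUs 32≥27).
E: not dominated.
F: dominated by B (network 11≥6, memory 50≥10, vCPUs 51≥34).
G: dominated by A (network 21≥7, memory 243≥88, vCPUs 32≥20).
H: not dominated (best network).
I: not dominated.
J: dominated by A (network 21≥19, memory 243≥62, vCPUs 32≥27).

A, B, E, H, I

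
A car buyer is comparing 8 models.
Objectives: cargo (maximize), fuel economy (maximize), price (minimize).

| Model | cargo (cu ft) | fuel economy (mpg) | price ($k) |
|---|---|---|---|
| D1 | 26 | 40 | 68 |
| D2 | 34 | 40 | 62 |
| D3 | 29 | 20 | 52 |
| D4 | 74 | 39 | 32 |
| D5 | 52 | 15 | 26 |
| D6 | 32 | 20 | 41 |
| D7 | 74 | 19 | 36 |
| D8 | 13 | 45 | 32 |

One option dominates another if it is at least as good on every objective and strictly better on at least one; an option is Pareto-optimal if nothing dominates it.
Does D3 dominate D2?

D3 vs D2: D3 is worse on cargo (29 vs 34), so it does not dominate D2.

No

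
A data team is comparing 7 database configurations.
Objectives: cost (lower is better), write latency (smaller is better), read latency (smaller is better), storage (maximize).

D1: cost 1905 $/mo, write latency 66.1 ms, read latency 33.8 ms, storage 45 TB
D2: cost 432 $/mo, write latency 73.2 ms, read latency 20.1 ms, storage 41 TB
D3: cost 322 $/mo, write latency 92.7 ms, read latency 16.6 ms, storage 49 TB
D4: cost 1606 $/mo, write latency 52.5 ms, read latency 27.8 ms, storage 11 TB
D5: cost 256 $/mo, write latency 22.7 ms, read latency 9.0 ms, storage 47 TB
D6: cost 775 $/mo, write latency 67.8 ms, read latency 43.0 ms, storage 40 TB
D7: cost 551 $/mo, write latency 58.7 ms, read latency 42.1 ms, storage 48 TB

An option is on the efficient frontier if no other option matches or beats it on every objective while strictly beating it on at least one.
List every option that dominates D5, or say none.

D1: worse on cost (1905 vs 256).
D2: worse on cost (432 vs 256).
D3: worse on cost (322 vs 256).
D4: worse on cost (1606 vs 256).
D6: worse on cost (775 vs 256).
D7: worse on cost (551 vs 256).
No option dominates D5.

none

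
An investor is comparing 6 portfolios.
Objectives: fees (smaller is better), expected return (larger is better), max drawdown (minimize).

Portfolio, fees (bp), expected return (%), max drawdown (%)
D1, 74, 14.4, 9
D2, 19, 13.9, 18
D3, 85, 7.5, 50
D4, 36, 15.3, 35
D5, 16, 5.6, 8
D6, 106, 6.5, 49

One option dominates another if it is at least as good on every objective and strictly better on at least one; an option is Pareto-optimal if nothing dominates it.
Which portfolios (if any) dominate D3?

D1: fees 74≤85, expected return 14.4≥7.5, max drawdown 9≤50 — dominates D3.
D2: fees 19≤85, expected return 13.9≥7.5, max drawdown 18≤50 — dominates D3.
D4: fees 36≤85, expected return 15.3≥7.5, max drawdown 35≤50 — dominates D3.
Others (D5, D6) are each worse than D3 on at least one objective.

D1, D2, D4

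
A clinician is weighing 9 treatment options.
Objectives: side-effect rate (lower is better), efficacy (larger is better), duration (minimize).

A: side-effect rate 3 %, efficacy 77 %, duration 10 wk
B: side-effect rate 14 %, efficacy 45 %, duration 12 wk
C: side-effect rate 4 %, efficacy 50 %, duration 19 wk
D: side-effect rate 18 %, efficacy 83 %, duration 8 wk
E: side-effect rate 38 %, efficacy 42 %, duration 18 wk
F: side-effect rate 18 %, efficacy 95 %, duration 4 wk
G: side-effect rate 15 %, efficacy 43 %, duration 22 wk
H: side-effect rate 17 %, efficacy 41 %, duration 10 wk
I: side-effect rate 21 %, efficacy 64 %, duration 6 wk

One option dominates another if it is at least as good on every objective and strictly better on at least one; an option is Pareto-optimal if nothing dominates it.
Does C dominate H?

C vs H: C is worse on duration (19 vs 10), so it does not dominate H.

No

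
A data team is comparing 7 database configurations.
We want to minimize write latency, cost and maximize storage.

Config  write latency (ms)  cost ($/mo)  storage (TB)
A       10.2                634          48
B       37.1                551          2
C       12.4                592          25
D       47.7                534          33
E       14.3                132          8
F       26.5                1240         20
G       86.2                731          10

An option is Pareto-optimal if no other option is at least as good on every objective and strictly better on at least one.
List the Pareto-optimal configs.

A, C, D, E

A: not dominated (best write latency).
B: dominated by E (write latency 14.3≤37.1, cost 132≤551, storage 8≥2).
C: not dominated.
D: not dominated.
E: not dominated (best cost).
F: dominated by A (write latency 10.2≤26.5, cost 634≤1240, storage 48≥20).
G: dominated by A (write latency 10.2≤86.2, cost 634≤731, storage 48≥10).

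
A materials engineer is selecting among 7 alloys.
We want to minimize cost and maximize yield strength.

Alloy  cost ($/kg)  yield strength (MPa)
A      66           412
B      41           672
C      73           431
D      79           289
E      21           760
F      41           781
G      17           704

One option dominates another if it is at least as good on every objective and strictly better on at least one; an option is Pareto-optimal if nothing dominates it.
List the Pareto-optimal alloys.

A: dominated by B (cost 41≤66, yield strength 672≥412).
B: dominated by E (cost 21≤41, yield strength 760≥672).
C: dominated by B (cost 41≤73, yield strength 672≥431).
D: dominated by A (cost 66≤79, yield strength 412≥289).
E: not dominated.
F: not dominated (best yield strength).
G: not dominated (best cost).

E, F, G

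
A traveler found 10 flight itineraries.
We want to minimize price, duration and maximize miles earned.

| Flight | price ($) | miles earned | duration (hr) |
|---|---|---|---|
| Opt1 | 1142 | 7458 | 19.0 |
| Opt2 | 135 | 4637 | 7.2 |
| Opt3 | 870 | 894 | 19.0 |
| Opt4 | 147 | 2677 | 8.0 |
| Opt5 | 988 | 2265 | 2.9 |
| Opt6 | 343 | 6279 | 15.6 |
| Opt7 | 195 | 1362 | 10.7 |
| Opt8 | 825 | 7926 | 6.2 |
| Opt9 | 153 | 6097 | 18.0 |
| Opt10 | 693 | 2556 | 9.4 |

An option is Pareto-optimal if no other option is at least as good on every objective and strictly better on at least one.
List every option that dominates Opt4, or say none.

Opt2: price 135≤147, miles earned 4637≥2677, duration 7.2≤8.0 — dominates Opt4.
Others (Opt1, Opt3, Opt5, Opt6, Opt7, Opt8, Opt9, Opt10) are each worse than Opt4 on at least one objective.

Opt2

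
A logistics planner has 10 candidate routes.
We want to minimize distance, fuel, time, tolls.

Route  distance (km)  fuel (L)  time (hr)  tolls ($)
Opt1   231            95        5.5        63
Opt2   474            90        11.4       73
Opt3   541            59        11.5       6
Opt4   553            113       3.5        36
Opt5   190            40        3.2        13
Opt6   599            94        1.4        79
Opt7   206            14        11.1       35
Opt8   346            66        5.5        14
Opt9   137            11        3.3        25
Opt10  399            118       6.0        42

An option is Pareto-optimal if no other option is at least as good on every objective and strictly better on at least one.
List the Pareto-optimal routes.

Opt1: dominated by Opt5 (distance 190≤231, fuel 40≤95, time 3.2≤5.5, tolls 13≤63).
Opt2: dominated by Opt5 (distance 190≤474, fuel 40≤90, time 3.2≤11.4, tolls 13≤73).
Opt3: not dominated (best tolls).
Opt4: dominated by Opt5 (distance 190≤553, fuel 40≤113, time 3.2≤3.5, tolls 13≤36).
Opt5: not dominated.
Opt6: not dominated (best time).
Opt7: dominated by Opt9 (distance 137≤206, fuel 11≤14, time 3.3≤11.1, tolls 25≤35).
Opt8: dominated by Opt5 (distance 190≤346, fuel 40≤66, time 3.2≤5.5, tolls 13≤14).
Opt9: not dominated (best distance).
Opt10: dominated by Opt5 (distance 190≤399, fuel 40≤118, time 3.2≤6.0, tolls 13≤42).

Opt3, Opt5, Opt6, Opt9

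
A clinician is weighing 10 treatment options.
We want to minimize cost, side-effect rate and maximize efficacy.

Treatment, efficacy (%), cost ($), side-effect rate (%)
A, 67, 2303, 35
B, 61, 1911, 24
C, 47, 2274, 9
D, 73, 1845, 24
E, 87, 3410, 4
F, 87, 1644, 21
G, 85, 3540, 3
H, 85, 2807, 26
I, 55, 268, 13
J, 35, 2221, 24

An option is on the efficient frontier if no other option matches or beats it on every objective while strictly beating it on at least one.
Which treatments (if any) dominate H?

F

F: efficacy 87≥85, cost 1644≤2807, side-effect rate 21≤26 — dominates H.
Others (A, B, C, D, E, G, I, J) are each worse than H on at least one objective.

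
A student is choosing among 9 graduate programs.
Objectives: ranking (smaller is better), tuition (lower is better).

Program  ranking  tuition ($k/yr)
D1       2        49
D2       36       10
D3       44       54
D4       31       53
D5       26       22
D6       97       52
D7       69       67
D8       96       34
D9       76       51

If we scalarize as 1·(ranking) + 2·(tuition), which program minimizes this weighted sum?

D1: 1·2 + 2·49 = 100
D2: 1·36 + 2·10 = 56
D3: 1·44 + 2·54 = 152
D4: 1·31 + 2·53 = 137
D5: 1·26 + 2·22 = 70
D6: 1·97 + 2·52 = 201
D7: 1·69 + 2·67 = 203
D8: 1·96 + 2·34 = 164
D9: 1·76 + 2·51 = 178
Lowest: D2 at 56.

D2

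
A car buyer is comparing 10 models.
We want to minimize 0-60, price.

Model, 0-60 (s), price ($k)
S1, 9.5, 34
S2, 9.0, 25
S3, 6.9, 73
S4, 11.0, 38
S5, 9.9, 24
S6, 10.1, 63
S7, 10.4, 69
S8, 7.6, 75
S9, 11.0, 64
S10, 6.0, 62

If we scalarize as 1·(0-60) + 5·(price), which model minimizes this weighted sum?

S5

S1: 1·9.5 + 5·34 = 179.5
S2: 1·9.0 + 5·25 = 134.0
S3: 1·6.9 + 5·73 = 371.9
S4: 1·11.0 + 5·38 = 201.0
S5: 1·9.9 + 5·24 = 129.9
S6: 1·10.1 + 5·63 = 325.1
S7: 1·10.4 + 5·69 = 355.4
S8: 1·7.6 + 5·75 = 382.6
S9: 1·11.0 + 5·64 = 331.0
S10: 1·6.0 + 5·62 = 316.0
Lowest: S5 at 129.9.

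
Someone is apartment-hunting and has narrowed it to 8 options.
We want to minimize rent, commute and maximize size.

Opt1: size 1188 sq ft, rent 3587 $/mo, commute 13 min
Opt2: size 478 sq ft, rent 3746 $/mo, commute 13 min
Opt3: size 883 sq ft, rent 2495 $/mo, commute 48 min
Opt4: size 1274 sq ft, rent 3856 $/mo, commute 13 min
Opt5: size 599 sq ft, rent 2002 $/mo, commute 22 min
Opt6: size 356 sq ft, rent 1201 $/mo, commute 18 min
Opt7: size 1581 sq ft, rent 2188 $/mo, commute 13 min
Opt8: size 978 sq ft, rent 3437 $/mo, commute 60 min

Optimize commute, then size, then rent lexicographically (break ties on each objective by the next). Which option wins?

First minimize commute: best is 13, kept {Opt1, Opt2, Opt4, Opt7}.
Then maximize size: best is 1581, kept {Opt7}.

Opt7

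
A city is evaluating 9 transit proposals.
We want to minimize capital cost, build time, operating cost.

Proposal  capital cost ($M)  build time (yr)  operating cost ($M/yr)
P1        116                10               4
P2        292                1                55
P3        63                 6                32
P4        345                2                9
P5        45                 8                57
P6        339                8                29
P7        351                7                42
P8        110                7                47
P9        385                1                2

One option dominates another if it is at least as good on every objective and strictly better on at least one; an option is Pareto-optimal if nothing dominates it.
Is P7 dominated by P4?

Yes

P4 vs P7: capital cost 345≤351, build time 2≤7, operating cost 9≤42 — P4 is at least as good on every objective with at least one strict improvement.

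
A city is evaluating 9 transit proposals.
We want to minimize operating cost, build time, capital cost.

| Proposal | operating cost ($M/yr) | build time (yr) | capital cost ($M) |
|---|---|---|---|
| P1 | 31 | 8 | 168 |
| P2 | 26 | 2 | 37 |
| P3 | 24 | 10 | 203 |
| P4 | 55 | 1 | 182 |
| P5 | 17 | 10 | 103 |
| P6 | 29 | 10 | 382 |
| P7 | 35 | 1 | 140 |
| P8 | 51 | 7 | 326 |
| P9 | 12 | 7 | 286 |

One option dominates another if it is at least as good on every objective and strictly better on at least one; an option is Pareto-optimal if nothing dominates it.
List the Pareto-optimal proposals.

P2, P5, P7, P9

P1: dominated by P2 (operating cost 26≤31, build time 2≤8, capital cost 37≤168).
P2: not dominated (best capital cost).
P3: dominated by P5 (operating cost 17≤24, build time 10≤10, capital cost 103≤203).
P4: dominated by P7 (operating cost 35≤55, build time 1≤1, capital cost 140≤182).
P5: not dominated.
P6: dominated by P2 (operating cost 26≤29, build time 2≤10, capital cost 37≤382).
P7: not dominated.
P8: dominated by P2 (operating cost 26≤51, build time 2≤7, capital cost 37≤326).
P9: not dominated (best operating cost).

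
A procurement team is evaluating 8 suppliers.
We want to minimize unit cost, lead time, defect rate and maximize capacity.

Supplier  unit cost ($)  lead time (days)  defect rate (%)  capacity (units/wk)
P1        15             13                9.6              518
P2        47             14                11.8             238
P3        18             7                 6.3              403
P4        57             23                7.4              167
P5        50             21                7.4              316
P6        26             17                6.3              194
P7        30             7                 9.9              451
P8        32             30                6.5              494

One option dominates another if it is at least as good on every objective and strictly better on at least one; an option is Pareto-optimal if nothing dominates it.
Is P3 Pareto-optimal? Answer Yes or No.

Yes

P1: worse on lead time (13 vs 7).
P2: worse on unit cost (47 vs 18).
P4: worse on unit cost (57 vs 18).
P5: worse on unit cost (50 vs 18).
P6: worse on unit cost (26 vs 18).
P7: worse on unit cost (30 vs 18).
P8: worse on unit cost (32 vs 18).
No option is at least as good as P3 on every objective and strictly better on one.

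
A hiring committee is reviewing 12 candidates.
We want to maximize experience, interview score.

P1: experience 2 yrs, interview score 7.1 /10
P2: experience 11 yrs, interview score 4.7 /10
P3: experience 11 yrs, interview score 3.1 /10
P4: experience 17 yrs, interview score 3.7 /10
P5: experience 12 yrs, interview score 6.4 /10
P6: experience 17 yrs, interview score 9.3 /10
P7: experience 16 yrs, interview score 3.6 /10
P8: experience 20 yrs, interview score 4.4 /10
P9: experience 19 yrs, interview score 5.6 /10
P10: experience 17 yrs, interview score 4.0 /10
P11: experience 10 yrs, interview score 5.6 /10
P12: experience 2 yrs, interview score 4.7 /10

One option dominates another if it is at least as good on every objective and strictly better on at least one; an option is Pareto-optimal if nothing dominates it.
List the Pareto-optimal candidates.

P6, P8, P9

P1: dominated by P6 (experience 17≥2, interview score 9.3≥7.1).
P2: dominated by P5 (experience 12≥11, interview score 6.4≥4.7).
P3: dominated by P2 (experience 11≥11, interview score 4.7≥3.1).
P4: dominated by P6 (experience 17≥17, interview score 9.3≥3.7).
P5: dominated by P6 (experience 17≥12, interview score 9.3≥6.4).
P6: not dominated (best interview score).
P7: dominated by P4 (experience 17≥16, interview score 3.7≥3.6).
P8: not dominated (best experience).
P9: not dominated.
P10: dominated by P6 (experience 17≥17, interview score 9.3≥4.0).
P11: dominated by P5 (experience 12≥10, interview score 6.4≥5.6).
P12: dominated by P1 (experience 2≥2, interview score 7.1≥4.7).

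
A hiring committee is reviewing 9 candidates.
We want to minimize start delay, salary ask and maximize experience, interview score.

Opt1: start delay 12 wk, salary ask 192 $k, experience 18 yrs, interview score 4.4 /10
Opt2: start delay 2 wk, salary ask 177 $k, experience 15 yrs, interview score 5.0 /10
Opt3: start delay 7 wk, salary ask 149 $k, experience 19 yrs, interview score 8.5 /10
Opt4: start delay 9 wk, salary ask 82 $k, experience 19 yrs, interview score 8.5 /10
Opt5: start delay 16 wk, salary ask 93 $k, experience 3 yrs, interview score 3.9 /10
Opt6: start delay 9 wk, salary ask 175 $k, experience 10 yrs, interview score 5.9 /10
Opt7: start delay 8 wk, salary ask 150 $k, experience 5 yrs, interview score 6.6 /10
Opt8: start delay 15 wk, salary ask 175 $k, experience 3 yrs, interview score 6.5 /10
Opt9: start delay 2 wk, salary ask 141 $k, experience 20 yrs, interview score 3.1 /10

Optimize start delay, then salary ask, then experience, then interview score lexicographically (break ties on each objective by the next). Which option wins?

Opt9

First minimize start delay: best is 2, kept {Opt2, Opt9}.
Then minimize salary ask: best is 141, kept {Opt9}.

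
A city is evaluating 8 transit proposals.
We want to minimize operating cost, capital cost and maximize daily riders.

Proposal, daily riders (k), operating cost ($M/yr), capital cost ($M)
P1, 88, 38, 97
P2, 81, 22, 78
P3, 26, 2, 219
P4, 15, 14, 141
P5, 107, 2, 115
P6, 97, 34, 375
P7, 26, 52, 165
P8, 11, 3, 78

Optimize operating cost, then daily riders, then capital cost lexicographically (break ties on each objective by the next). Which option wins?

P5

First minimize operating cost: best is 2, kept {P3, P5}.
Then maximize daily riders: best is 107, kept {P5}.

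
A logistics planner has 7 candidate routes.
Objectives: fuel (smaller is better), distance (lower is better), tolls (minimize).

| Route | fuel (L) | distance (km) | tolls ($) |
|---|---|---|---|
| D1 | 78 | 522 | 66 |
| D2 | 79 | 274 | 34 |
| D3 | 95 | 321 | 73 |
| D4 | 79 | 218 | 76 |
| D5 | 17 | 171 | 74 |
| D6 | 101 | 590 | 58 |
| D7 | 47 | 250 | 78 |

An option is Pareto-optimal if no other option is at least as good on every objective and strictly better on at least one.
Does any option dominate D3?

Yes

D2 vs D3: fuel 79≤95, distance 274≤321, tolls 34≤73 — D2 is at least as good on every objective and strictly better on at least one, so D2 dominates D3.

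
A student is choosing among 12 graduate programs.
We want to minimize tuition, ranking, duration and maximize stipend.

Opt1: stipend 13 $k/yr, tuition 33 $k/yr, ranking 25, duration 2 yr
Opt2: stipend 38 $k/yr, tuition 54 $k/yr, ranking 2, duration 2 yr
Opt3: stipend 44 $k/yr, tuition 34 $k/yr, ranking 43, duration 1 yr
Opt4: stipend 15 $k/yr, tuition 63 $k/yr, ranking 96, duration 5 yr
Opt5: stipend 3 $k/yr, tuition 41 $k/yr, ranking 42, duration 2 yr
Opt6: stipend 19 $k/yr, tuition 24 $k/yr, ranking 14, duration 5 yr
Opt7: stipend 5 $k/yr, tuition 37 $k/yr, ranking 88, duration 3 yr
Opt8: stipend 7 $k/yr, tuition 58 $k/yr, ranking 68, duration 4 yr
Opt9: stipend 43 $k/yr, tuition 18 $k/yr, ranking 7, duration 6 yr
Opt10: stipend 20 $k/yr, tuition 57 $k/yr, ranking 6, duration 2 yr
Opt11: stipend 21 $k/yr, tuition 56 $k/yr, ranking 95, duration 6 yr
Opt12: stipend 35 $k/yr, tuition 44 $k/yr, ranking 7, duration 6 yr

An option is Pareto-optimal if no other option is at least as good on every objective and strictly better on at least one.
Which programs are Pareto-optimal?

Opt1: not dominated.
Opt2: not dominated (best ranking).
Opt3: not dominated (best stipend).
Opt4: dominated by Opt2 (stipend 38≥15, tuition 54≤63, ranking 2≤96, duration 2≤5).
Opt5: dominated by Opt1 (stipend 13≥3, tuition 33≤41, ranking 25≤42, duration 2≤2).
Opt6: not dominated.
Opt7: dominated by Opt1 (stipend 13≥5, tuition 33≤37, ranking 25≤88, duration 2≤3).
Opt8: dominated by Opt1 (stipend 13≥7, tuition 33≤58, ranking 25≤68, duration 2≤4).
Opt9: not dominated (best tuition).
Opt10: dominated by Opt2 (stipend 38≥20, tuition 54≤57, ranking 2≤6, duration 2≤2).
Opt11: dominated by Opt2 (stipend 38≥21, tuition 54≤56, ranking 2≤95, duration 2≤6).
Opt12: dominated by Opt9 (stipend 43≥35, tuition 18≤44, ranking 7≤7, duration 6≤6).

Opt1, Opt2, Opt3, Opt6, Opt9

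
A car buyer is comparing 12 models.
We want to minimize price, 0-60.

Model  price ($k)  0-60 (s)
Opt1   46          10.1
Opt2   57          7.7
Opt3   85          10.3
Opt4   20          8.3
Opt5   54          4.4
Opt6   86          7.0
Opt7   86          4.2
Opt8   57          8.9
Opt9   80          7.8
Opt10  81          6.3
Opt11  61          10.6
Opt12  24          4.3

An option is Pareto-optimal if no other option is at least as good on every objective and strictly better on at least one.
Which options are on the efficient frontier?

Opt1: dominated by Opt4 (price 20≤46, 0-60 8.3≤10.1).
Opt2: dominated by Opt5 (price 54≤57, 0-60 4.4≤7.7).
Opt3: dominated by Opt1 (price 46≤85, 0-60 10.1≤10.3).
Opt4: not dominated (best price).
Opt5: dominated by Opt12 (price 24≤54, 0-60 4.3≤4.4).
Opt6: dominated by Opt5 (price 54≤86, 0-60 4.4≤7.0).
Opt7: not dominated (best 0-60).
Opt8: dominated by Opt2 (price 57≤57, 0-60 7.7≤8.9).
Opt9: dominated by Opt2 (price 57≤80, 0-60 7.7≤7.8).
Opt10: dominated by Opt5 (price 54≤81, 0-60 4.4≤6.3).
Opt11: dominated by Opt1 (price 46≤61, 0-60 10.1≤10.6).
Opt12: not dominated.

Opt4, Opt7, Opt12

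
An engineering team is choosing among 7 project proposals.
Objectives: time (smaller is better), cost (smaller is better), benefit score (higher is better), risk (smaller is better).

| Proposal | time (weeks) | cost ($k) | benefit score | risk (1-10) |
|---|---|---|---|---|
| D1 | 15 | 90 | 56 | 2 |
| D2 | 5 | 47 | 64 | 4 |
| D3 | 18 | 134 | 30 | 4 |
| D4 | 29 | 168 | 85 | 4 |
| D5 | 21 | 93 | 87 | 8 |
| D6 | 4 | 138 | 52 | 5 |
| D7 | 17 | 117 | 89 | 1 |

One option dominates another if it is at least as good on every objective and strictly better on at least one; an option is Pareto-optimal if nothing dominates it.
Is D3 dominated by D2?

Yes

D2 vs D3: time 5≤18, cost 47≤134, benefit score 64≥30, risk 4≤4 — D2 is at least as good on every objective with at least one strict improvement.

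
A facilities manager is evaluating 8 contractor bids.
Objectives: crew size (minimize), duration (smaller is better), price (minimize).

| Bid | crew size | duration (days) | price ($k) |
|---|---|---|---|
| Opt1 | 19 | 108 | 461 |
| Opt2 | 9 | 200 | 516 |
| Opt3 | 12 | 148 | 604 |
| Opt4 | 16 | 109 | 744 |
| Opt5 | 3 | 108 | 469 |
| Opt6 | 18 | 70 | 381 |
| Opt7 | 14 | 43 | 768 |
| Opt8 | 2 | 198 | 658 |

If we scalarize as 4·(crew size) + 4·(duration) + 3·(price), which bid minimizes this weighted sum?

Opt1: 4·19 + 4·108 + 3·461 = 1891
Opt2: 4·9 + 4·200 + 3·516 = 2384
Opt3: 4·12 + 4·148 + 3·604 = 2452
Opt4: 4·16 + 4·109 + 3·744 = 2732
Opt5: 4·3 + 4·108 + 3·469 = 1851
Opt6: 4·18 + 4·70 + 3·381 = 1495
Opt7: 4·14 + 4·43 + 3·768 = 2532
Opt8: 4·2 + 4·198 + 3·658 = 2774
Lowest: Opt6 at 1495.

Opt6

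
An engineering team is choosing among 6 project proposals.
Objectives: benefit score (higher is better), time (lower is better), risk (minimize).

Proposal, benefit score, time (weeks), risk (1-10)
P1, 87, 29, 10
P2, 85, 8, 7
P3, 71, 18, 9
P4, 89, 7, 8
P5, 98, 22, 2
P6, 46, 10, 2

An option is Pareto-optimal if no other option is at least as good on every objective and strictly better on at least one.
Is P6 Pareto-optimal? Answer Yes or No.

Yes

P1: worse on time (29 vs 10).
P2: worse on risk (7 vs 2).
P3: worse on time (18 vs 10).
P4: worse on risk (8 vs 2).
P5: worse on time (22 vs 10).
No option is at least as good as P6 on every objective and strictly better on one.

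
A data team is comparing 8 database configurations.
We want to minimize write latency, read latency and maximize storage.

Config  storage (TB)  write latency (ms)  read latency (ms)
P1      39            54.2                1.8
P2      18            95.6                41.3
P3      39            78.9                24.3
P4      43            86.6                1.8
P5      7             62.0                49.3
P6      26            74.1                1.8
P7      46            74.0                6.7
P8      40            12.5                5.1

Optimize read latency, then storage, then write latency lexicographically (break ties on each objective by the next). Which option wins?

P4

First minimize read latency: best is 1.8, kept {P1, P4, P6}.
Then maximize storage: best is 43, kept {P4}.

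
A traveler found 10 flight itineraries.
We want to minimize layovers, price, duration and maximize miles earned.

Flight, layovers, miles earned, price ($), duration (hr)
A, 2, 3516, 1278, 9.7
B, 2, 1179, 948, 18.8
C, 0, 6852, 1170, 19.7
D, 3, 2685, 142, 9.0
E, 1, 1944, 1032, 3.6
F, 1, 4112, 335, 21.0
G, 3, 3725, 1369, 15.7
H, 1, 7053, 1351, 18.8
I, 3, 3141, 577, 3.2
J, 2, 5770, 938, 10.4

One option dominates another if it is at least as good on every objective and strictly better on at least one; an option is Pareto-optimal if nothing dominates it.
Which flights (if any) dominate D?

A: worse on price (1278 vs 142).
B: worse on miles earned (1179 vs 2685).
C: worse on price (1170 vs 142).
E: worse on miles earned (1944 vs 2685).
F: worse on price (335 vs 142).
G: worse on price (1369 vs 142).
H: worse on price (1351 vs 142).
I: worse on price (577 vs 142).
J: worse on price (938 vs 142).
No option dominates D.

none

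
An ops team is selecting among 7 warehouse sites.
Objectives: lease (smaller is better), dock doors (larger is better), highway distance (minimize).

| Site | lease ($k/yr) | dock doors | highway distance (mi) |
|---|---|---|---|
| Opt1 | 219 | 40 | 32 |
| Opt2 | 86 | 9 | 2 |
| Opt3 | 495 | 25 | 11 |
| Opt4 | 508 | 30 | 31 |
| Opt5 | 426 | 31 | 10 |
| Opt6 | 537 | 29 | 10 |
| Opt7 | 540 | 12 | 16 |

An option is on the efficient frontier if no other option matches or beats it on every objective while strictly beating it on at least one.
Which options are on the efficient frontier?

Opt1: not dominated (best dock doors).
Opt2: not dominated (best lease).
Opt3: dominated by Opt5 (lease 426≤495, dock doors 31≥25, highway distance 10≤11).
Opt4: dominated by Opt5 (lease 426≤508, dock doors 31≥30, highway distance 10≤31).
Opt5: not dominated.
Opt6: dominated by Opt5 (lease 426≤537, dock doors 31≥29, highway distance 10≤10).
Opt7: dominated by Opt3 (lease 495≤540, dock doors 25≥12, highway distance 11≤16).

Opt1, Opt2, Opt5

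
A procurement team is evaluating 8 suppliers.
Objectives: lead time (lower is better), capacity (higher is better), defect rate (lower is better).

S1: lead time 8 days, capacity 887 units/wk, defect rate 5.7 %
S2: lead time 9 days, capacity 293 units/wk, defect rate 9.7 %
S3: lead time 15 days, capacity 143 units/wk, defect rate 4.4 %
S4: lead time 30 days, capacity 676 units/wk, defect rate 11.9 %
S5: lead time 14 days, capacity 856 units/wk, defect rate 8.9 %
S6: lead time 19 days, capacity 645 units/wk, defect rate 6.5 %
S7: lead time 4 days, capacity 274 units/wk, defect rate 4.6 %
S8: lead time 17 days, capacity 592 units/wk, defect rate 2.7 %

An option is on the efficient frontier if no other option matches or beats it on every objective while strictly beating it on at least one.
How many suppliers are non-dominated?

4

S1: not dominated (best capacity).
S2: dominated by S1 (lead time 8≤9, capacity 887≥293, defect rate 5.7≤9.7).
S3: not dominated.
S4: dominated by S1 (lead time 8≤30, capacity 887≥676, defect rate 5.7≤11.9).
S5: dominated by S1 (lead time 8≤14, capacity 887≥856, defect rate 5.7≤8.9).
S6: dominated by S1 (lead time 8≤19, capacity 887≥645, defect rate 5.7≤6.5).
S7: not dominated (best lead time).
S8: not dominated (best defect rate).
Pareto-optimal: S1, S3, S7, S8 → 4.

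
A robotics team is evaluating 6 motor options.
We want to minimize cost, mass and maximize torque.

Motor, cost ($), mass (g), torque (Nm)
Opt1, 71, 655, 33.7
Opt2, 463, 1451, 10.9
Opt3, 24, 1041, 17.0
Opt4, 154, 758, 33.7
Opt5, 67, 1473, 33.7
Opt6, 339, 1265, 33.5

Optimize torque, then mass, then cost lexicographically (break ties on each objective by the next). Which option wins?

Opt1

First maximize torque: best is 33.7, kept {Opt1, Opt4, Opt5}.
Then minimize mass: best is 655, kept {Opt1}.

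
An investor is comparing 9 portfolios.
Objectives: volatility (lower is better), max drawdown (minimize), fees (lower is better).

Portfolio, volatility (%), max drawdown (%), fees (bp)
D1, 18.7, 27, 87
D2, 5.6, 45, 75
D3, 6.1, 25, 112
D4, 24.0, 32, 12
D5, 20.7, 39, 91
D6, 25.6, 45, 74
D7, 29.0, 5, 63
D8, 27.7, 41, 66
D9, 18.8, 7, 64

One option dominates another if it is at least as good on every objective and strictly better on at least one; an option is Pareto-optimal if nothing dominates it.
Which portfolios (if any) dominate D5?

D1, D9

D1: volatility 18.7≤20.7, max drawdown 27≤39, fees 87≤91 — dominates D5.
D9: volatility 18.8≤20.7, max drawdown 7≤39, fees 64≤91 — dominates D5.
Others (D2, D3, D4, D6, D7, D8) are each worse than D5 on at least one objective.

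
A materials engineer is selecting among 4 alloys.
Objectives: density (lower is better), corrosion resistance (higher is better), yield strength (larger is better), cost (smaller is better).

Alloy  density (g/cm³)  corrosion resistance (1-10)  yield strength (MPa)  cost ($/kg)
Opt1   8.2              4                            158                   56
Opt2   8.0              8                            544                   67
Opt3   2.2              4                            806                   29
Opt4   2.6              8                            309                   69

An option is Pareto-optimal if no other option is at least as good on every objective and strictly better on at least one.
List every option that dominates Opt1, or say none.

Opt3

Opt3: density 2.2≤8.2, corrosion resistance 4≥4, yield strength 806≥158, cost 29≤56 — dominates Opt1.
Others (Opt2, Opt4) are each worse than Opt1 on at least one objective.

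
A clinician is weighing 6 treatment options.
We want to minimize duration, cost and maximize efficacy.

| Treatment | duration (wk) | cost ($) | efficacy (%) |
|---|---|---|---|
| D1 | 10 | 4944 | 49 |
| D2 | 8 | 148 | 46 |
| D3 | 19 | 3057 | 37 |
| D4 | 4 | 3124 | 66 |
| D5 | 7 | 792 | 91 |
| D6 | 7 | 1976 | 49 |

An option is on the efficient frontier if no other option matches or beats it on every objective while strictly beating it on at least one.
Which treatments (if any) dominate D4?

D1: worse on duration (10 vs 4).
D2: worse on duration (8 vs 4).
D3: worse on duration (19 vs 4).
D5: worse on duration (7 vs 4).
D6: worse on duration (7 vs 4).
No option dominates D4.

none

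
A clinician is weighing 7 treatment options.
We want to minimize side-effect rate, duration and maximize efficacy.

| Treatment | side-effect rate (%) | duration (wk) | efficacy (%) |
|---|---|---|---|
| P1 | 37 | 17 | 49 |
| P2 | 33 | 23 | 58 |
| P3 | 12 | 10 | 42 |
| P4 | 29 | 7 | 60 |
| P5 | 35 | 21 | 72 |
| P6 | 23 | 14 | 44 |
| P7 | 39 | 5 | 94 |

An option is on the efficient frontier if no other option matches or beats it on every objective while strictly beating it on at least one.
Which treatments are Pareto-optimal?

P3, P4, P5, P6, P7

P1: dominated by P4 (side-effect rate 29≤37, duration 7≤17, efficacy 60≥49).
P2: dominated by P4 (side-effect rate 29≤33, duration 7≤23, efficacy 60≥58).
P3: not dominated (best side-effect rate).
P4: not dominated.
P5: not dominated.
P6: not dominated.
P7: not dominated (best duration).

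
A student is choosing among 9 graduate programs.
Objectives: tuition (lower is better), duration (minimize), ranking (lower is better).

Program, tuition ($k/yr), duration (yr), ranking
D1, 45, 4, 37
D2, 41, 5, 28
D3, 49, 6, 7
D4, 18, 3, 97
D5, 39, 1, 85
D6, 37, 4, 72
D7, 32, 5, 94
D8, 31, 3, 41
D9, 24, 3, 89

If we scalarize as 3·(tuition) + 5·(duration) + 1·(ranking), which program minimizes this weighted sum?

D1: 3·45 + 5·4 + 1·37 = 192
D2: 3·41 + 5·5 + 1·28 = 176
D3: 3·49 + 5·6 + 1·7 = 184
D4: 3·18 + 5·3 + 1·97 = 166
D5: 3·39 + 5·1 + 1·85 = 207
D6: 3·37 + 5·4 + 1·72 = 203
D7: 3·32 + 5·5 + 1·94 = 215
D8: 3·31 + 5·3 + 1·41 = 149
D9: 3·24 + 5·3 + 1·89 = 176
Lowest: D8 at 149.

D8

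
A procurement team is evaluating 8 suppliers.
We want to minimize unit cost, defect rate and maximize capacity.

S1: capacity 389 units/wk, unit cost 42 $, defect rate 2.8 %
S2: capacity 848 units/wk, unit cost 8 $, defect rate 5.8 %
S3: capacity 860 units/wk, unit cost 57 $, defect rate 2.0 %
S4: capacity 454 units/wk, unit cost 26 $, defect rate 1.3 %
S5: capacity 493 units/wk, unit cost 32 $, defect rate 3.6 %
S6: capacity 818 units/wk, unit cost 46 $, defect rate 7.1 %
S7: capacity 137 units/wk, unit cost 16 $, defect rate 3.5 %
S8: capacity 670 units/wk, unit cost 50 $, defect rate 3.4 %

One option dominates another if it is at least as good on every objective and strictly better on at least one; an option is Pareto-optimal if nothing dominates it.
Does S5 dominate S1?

No

S5 vs S1: S5 is worse on defect rate (3.6 vs 2.8), so it does not dominate S1.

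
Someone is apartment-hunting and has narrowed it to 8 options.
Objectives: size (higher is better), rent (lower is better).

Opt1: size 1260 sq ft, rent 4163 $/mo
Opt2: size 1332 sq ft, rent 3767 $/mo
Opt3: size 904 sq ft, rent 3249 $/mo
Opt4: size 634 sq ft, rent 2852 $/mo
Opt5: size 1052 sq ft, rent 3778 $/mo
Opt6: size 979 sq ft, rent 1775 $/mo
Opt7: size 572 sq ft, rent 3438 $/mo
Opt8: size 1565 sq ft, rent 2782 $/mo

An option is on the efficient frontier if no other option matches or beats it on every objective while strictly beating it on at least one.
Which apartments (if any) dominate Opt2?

Opt8

Opt8: size 1565≥1332, rent 2782≤3767 — dominates Opt2.
Others (Opt1, Opt3, Opt4, Opt5, Opt6, Opt7) are each worse than Opt2 on at least one objective.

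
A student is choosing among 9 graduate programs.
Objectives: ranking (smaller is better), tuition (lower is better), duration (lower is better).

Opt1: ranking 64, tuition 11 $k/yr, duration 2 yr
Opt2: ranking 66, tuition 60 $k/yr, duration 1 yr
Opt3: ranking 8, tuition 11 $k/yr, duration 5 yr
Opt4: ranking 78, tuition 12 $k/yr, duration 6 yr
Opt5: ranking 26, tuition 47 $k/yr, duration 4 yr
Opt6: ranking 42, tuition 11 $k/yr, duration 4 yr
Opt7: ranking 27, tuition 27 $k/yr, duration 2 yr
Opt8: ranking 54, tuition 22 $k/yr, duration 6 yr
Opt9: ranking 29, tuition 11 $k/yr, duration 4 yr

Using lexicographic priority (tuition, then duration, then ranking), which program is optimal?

First minimize tuition: best is 11, kept {Opt1, Opt3, Opt6, Opt9}.
Then minimize duration: best is 2, kept {Opt1}.

Opt1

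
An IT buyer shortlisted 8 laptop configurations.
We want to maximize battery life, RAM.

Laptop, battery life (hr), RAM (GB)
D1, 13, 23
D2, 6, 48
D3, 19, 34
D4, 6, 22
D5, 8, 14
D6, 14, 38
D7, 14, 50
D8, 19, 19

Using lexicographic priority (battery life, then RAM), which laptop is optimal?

First maximize battery life: best is 19, kept {D3, D8}.
Then maximize RAM: best is 34, kept {D3}.

D3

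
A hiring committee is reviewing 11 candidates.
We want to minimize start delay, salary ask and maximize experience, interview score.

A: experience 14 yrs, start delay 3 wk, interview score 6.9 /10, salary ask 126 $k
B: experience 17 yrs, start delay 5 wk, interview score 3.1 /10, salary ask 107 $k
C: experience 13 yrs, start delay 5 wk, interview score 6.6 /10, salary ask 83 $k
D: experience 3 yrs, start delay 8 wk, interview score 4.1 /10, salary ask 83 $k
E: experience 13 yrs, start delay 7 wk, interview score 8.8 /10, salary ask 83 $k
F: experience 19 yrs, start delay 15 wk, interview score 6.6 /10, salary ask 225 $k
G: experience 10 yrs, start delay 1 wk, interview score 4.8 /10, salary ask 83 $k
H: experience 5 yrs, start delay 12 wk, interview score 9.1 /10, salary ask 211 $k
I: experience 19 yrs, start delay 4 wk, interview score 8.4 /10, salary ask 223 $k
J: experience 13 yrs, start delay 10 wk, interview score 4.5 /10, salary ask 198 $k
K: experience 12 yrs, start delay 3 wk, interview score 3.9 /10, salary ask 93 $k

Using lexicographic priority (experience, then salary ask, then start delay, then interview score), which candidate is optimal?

First maximize experience: best is 19, kept {F, I}.
Then minimize salary ask: best is 223, kept {I}.

I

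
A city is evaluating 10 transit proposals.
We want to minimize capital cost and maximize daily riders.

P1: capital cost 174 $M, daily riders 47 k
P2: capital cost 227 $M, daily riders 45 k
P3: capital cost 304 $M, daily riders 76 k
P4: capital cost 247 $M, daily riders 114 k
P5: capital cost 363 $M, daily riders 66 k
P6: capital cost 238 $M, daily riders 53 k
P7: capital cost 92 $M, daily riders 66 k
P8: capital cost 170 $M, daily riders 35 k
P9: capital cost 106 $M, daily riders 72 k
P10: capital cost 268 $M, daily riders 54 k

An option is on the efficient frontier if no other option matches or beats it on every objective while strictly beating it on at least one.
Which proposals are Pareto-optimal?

P4, P7, P9

P1: dominated by P7 (capital cost 92≤174, daily riders 66≥47).
P2: dominated by P1 (capital cost 174≤227, daily riders 47≥45).
P3: dominated by P4 (capital cost 247≤304, daily riders 114≥76).
P4: not dominated (best daily riders).
P5: dominated by P3 (capital cost 304≤363, daily riders 76≥66).
P6: dominated by P7 (capital cost 92≤238, daily riders 66≥53).
P7: not dominated (best capital cost).
P8: dominated by P7 (capital cost 92≤170, daily riders 66≥35).
P9: not dominated.
P10: dominated by P4 (capital cost 247≤268, daily riders 114≥54).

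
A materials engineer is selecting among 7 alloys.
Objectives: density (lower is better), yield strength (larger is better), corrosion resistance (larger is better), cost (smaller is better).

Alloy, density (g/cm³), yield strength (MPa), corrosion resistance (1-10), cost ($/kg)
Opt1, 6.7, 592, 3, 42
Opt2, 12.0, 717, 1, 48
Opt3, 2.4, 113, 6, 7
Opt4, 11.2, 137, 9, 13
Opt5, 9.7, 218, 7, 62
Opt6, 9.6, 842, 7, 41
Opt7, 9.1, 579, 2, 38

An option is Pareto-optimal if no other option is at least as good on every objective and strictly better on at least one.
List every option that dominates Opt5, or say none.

Opt6: density 9.6≤9.7, yield strength 842≥218, corrosion resistance 7≥7, cost 41≤62 — dominates Opt5.
Others (Opt1, Opt2, Opt3, Opt4, Opt7) are each worse than Opt5 on at least one objective.

Opt6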